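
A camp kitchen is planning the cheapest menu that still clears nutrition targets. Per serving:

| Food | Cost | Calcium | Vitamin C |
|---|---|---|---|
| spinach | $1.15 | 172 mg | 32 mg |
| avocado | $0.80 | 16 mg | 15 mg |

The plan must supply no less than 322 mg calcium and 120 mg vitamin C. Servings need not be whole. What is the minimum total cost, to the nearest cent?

Check every corner: each single food scaled to meet both minima, and each pair solved so both constraints bind.
spinach only: max(322/172, 120/32) = 3.75 servings → $4.31.
avocado only: max(322/16, 120/15) = 20.12 servings → $16.10.
spinach + avocado with both tight: 1.407 servings and 4.998 servings → $5.62.
Cheapest feasible corner: $4.31.

$4.31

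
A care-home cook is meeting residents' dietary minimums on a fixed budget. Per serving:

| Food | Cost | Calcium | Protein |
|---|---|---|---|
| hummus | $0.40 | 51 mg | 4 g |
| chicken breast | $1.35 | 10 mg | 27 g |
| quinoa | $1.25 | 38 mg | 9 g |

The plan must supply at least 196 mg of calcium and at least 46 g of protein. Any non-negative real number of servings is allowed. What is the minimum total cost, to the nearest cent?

The cheapest plan sits at a corner of the feasible region — with two constraints it uses at most two foods.
hummus only: max(196/51, 46/4) = 11.5 servings → $4.60.
chicken breast only: max(196/10, 46/27) = 19.6 servings → $26.46.
quinoa only: max(196/38, 46/9) = 5.158 servings → $6.45.
hummus + chicken breast with both tight: 3.614 servings and 1.168 servings → $3.02.
hummus + quinoa with both tight: 0.05212 servings and 5.088 servings → $6.38.
chicken breast + quinoa with both targets exact would need a negative amount; discard.
So the least-cost plan costs $3.02.

$3.02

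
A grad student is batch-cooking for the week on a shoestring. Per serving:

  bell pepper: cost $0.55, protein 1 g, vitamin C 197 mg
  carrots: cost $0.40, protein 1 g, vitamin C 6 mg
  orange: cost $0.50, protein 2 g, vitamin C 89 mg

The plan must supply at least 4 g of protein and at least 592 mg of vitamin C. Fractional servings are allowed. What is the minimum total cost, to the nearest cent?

For a min-cost LP with two ≥-constraints, a basic feasible solution has at most two positive variables.
bell pepper only: max(4/1, 592/197) = 4 servings → $2.20.
carrots only: max(4/1, 592/6) = 98.67 servings → $39.47.
orange only: max(4/2, 592/89) = 6.652 servings → $3.33.
bell pepper + carrots with both tight: 2.974 servings and 1.026 servings → $2.05.
bell pepper + orange with both tight: 2.715 servings and 0.6426 servings → $1.81.
carrots + orange: the both-tight solution has a negative serving — not a feasible corner.
Cheapest feasible corner: $1.81.

$1.81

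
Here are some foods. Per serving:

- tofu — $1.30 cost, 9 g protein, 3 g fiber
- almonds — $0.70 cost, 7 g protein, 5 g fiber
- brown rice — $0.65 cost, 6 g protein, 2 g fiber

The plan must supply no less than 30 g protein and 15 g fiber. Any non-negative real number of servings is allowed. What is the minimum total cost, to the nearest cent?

Minimising a linear cost over {protein ≥ 30, fiber ≥ 15, servings ≥ 0} — the optimum is at a vertex, using one or two foods.
tofu only: max(30/9, 15/3) = 5 servings → $6.50.
almonds only: max(30/7, 15/5) = 4.286 servings → $3.00.
brown rice only: max(30/6, 15/2) = 7.5 servings → $4.88.
tofu + almonds with both tight: 1.875 servings and 1.875 servings → $3.75.
tofu + brown rice (both tight): parallel constraints — no distinct corner.
almonds + brown rice with both tight: 1.875 servings and 2.812 servings → $3.14.
The minimum over all feasible corners is $3.00.

$3.00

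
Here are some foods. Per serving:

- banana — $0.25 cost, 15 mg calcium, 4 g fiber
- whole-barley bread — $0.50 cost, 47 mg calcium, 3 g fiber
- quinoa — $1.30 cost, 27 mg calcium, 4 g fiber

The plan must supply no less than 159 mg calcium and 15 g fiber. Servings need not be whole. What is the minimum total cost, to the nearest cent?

$1.84

For a min-cost LP with two ≥-constraints, a basic feasible solution has at most two positive variables.
banana only: max(159/15, 15/4) = 10.6 servings → $2.65.
whole-barley bread only: max(159/47, 15/3) = 5 servings → $2.50.
quinoa only: max(159/27, 15/4) = 5.889 servings → $7.66.
banana + whole-barley bread with both tight: 1.594 servings and 2.874 servings → $1.84.
banana + quinoa: the both-tight solution has a negative serving — not a feasible corner.
whole-barley bread + quinoa with both tight: 2.159 servings and 2.131 servings → $3.85.
So the least-cost plan costs $1.84.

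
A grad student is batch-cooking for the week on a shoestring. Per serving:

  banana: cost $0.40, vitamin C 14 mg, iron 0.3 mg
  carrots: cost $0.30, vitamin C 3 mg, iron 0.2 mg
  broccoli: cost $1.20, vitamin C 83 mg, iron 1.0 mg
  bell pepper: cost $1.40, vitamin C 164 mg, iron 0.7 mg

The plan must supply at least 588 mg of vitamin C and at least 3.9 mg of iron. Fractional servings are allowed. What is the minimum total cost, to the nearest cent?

This is a tiny linear program; its minimum lies at a vertex of the feasible set. List the vertices and price them.
banana only: max(588/14, 3.9/0.3) = 42 servings → $16.80.
carrots only: max(588/3, 3.9/0.2) = 196 servings → $58.80.
broccoli only: max(588/83, 3.9/1.0) = 7.084 servings → $8.50.
bell pepper only: max(588/164, 3.9/0.7) = 5.571 servings → $7.80.
banana + carrots: intersection lies outside the first quadrant.
banana + broccoli with both targets exact would need a negative amount; discard.
banana + bell pepper with both tight: 5.787 servings and 3.091 servings → $6.64.
carrots + broccoli with both targets exact would need a negative amount; discard.
carrots + bell pepper with both tight: 7.427 servings and 3.45 servings → $7.06.
broccoli + bell pepper with both tight: 2.153 servings and 2.496 servings → $6.08.
The minimum over all feasible corners is $6.08.

$6.08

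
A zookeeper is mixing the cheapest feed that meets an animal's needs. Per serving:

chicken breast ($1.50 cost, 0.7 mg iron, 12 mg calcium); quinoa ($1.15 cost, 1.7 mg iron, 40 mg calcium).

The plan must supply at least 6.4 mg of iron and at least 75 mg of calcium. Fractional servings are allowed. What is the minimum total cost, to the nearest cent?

With two linear requirements the optimum uses one or two foods; enumerate the corners.
chicken breast only: max(6.4/0.7, 75/12) = 9.143 servings → $13.71.
quinoa only: max(6.4/1.7, 75/40) = 3.765 servings → $4.33.
chicken breast + quinoa: intersection lies outside the first quadrant.
The minimum over all feasible corners is $4.33.

$4.33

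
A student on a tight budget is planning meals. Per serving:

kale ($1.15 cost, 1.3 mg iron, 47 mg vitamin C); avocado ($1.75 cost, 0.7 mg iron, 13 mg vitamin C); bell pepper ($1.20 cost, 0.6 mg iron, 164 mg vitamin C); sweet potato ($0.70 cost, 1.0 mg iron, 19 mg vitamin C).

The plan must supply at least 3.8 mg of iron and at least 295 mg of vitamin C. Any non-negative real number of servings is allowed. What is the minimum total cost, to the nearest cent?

$3.80

At the optimum either one food covers both requirements or two foods hit both targets exactly; no other combination can be cheaper.
kale only: max(3.8/1.3, 295/47) = 6.277 servings → $7.22.
avocado only: max(3.8/0.7, 295/13) = 22.69 servings → $39.71.
bell pepper only: max(3.8/0.6, 295/164) = 6.333 servings → $7.60.
sweet potato only: max(3.8/1.0, 295/19) = 15.53 servings → $10.87.
kale + avocado: the both-tight solution has a negative serving — not a feasible corner.
kale + bell pepper with both tight: 2.412 servings and 1.108 servings → $4.10.
kale + sweet potato: intersection lies outside the first quadrant.
avocado + bell pepper with both tight: 4.17 servings and 1.468 servings → $9.06.
avocado + sweet potato with both targets exact would need a negative amount; discard.
bell pepper + sweet potato with both tight: 1.46 servings and 2.924 servings → $3.80.
The minimum over all feasible corners is $3.80.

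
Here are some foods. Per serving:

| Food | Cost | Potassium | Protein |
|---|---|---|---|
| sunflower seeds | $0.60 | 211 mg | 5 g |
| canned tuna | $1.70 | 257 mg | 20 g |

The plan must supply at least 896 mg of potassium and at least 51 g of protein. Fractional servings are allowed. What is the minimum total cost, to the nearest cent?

$4.62

For a min-cost LP with two ≥-constraints, a basic feasible solution has at most two positive variables.
sunflower seeds only: max(896/211, 51/5) = 10.2 servings → $6.12.
canned tuna only: max(896/257, 51/20) = 3.486 servings → $5.93.
sunflower seeds + canned tuna with both tight: 1.64 servings and 2.14 servings → $4.62.
So the least-cost plan costs $4.62.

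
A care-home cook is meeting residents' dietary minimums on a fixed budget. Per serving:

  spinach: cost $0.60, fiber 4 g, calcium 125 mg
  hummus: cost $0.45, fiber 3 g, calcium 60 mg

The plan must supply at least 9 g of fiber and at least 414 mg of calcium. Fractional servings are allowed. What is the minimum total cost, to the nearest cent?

$1.99

With two linear requirements the optimum uses one or two foods; enumerate the corners.
spinach only: max(9/4, 414/125) = 3.312 servings → $1.99.
hummus only: max(9/3, 414/60) = 6.9 servings → $3.10.
spinach + hummus with both targets exact would need a negative amount; discard.
The minimum over all feasible corners is $1.99.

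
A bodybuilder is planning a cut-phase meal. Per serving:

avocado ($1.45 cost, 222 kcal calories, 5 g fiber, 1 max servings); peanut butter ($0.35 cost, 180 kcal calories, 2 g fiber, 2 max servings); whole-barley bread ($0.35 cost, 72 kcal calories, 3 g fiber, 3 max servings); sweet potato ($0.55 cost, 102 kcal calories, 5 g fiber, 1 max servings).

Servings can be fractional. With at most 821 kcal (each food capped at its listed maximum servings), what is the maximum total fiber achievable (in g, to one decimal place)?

22.1 g

Fiber per kcal: sweet potato 0.04902, whole-barley bread 0.04167, avocado 0.02252, peanut butter 0.01111.
Take 1 serving of sweet potato: uses 102 kcal, +5.0 g fiber (running total 5.0 g).
Take 3 servings of whole-barley bread: uses 216 kcal, +9.0 g fiber (running total 14.0 g).
Take 1 serving of avocado: uses 222 kcal, +5.0 g fiber (running total 19.0 g).
Take 1.561 servings of peanut butter: uses 281 kcal, +3.1 g fiber (running total 22.1 g).
Filling greedily by fiber-per-kcal is optimal for one linear limit, giving 22.1 g.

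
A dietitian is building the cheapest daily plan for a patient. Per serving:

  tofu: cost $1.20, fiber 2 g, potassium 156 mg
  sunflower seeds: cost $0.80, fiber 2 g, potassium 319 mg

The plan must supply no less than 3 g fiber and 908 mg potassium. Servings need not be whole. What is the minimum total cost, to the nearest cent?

Compare the cost at each extreme point of the feasible region.
tofu only: max(3/2, 908/156) = 5.821 servings → $6.98.
sunflower seeds only: max(3/2, 908/319) = 2.846 servings → $2.28.
tofu + sunflower seeds: the both-tight solution has a negative serving — not a feasible corner.
So the least-cost plan costs $2.28.

$2.28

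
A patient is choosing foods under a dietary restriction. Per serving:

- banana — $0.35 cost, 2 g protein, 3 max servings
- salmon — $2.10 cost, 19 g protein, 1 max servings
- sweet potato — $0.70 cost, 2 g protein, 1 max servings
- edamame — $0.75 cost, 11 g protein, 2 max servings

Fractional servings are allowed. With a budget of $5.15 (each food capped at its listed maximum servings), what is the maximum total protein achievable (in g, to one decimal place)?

Protein per dollar: edamame 14.67, salmon 9.048, banana 5.714, sweet potato 2.857.
Take 2 servings of edamame: spends $1.50, +22.0 g protein (running total 22.0 g).
Take 1 serving of salmon: spends $2.10, +19.0 g protein (running total 41.0 g).
Take 3 servings of banana: spends $1.05, +6.0 g protein (running total 47.0 g).
Take 0.7143 servings of sweet potato: spends $0.50, +1.4 g protein (running total 48.4 g).
Greedy by best ratio exhausts the cost allowance optimally: 48.4 g.

48.4 g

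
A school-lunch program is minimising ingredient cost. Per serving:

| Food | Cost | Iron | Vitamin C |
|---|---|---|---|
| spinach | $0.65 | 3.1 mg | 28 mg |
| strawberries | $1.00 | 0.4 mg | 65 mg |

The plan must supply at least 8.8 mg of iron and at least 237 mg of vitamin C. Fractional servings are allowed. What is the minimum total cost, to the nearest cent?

Two binding constraints pin down two serving amounts, so the optimal mix uses at most two foods. The candidates are each food alone (scaled to the tighter of iron/vitamin C) and each pair with both constraints tight.
spinach only: max(8.8/3.1, 237/28) = 8.464 servings → $5.50.
strawberries only: max(8.8/0.4, 237/65) = 22 servings → $22.00.
spinach + strawberries with both tight: 2.508 servings and 2.566 servings → $4.20.
So the least-cost plan costs $4.20.

$4.20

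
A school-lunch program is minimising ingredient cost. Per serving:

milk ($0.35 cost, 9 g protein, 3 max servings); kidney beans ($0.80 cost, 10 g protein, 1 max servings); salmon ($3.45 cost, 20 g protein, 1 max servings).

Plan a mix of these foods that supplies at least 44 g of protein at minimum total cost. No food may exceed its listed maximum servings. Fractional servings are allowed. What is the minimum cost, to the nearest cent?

$3.06

Cost per g of protein: milk $0.0389, kidney beans $0.0800, salmon $0.1725.
Take 3 servings of milk: +27.0 g protein for $1.05 (total $1.05, still need 17.0 g).
Take 1 serving of kidney beans: +10.0 g protein for $0.80 (total $1.85, still need 7.0 g).
Take 0.35 servings of salmon: +7.0 g protein for $1.21 (total $3.06, still need 0.0 g).
Greedy by cheapest-per-g is optimal for a single linear constraint, so the minimum cost is $3.06.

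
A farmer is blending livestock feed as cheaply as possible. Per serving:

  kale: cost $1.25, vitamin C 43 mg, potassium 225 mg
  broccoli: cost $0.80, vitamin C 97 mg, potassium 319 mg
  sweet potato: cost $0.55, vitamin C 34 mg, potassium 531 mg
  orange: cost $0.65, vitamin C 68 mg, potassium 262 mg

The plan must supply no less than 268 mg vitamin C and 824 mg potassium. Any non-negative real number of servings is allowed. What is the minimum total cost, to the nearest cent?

$2.21

The cheapest plan sits at a corner of the feasible region — with two constraints it uses at most two foods.
kale only: max(268/43, 824/225) = 6.233 servings → $7.79.
broccoli only: max(268/97, 824/319) = 2.763 servings → $2.21.
sweet potato only: max(268/34, 824/531) = 7.882 servings → $4.34.
orange only: max(268/68, 824/262) = 3.941 servings → $2.56.
kale + broccoli: intersection lies outside the first quadrant.
kale + sweet potato: intersection lies outside the first quadrant.
kale + orange: intersection lies outside the first quadrant.
broccoli + sweet potato: the both-tight solution has a negative serving — not a feasible corner.
broccoli + orange: the both-tight solution has a negative serving — not a feasible corner.
sweet potato + orange with both targets exact would need a negative amount; discard.
So the least-cost plan costs $2.21.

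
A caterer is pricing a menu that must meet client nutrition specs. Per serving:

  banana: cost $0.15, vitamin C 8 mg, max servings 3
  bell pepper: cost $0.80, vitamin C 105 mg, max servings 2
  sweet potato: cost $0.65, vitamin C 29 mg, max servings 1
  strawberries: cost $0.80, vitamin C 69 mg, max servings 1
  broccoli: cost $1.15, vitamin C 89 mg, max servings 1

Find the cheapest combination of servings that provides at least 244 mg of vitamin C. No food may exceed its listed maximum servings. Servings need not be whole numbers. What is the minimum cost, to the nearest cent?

Cost per mg of vitamin C: bell pepper $0.0076, strawberries $0.0116, broccoli $0.0129, banana $0.0187, sweet potato $0.0224.
Take 2 servings of bell pepper: +210.0 mg vitamin C for $1.60 (total $1.60, still need 34.0 mg).
Take 0.4928 servings of strawberries: +34.0 mg vitamin C for $0.39 (total $1.99, still need 0.0 mg).
Filling from the cheapest source first is optimal under one linear minimum: $1.99.

$1.99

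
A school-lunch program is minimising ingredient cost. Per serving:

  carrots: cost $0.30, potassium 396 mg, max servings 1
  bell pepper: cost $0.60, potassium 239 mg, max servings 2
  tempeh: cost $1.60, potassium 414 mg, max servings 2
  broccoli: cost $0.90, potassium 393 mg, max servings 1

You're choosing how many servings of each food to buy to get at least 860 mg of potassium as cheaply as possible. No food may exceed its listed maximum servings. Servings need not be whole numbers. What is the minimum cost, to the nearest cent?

$1.38

Cost per mg of potassium: carrots $0.0008, broccoli $0.0023, bell pepper $0.0025, tempeh $0.0039.
Take 1 serving of carrots: +396.0 mg potassium for $0.30 (total $0.30, still need 464.0 mg).
Take 1 serving of broccoli: +393.0 mg potassium for $0.90 (total $1.20, still need 71.0 mg).
Take 0.2971 servings of bell pepper: +71.0 mg potassium for $0.18 (total $1.38, still need 0.0 mg).
Filling from the cheapest source first is optimal under one linear minimum: $1.38.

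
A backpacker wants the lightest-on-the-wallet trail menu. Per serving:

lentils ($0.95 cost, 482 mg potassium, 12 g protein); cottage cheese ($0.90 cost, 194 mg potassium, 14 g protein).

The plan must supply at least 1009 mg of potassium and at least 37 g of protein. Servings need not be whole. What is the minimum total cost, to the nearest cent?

$2.66

Check every corner: each single food scaled to meet both minima, and each pair solved so both constraints bind.
lentils only: max(1009/482, 37/12) = 3.083 servings → $2.93.
cottage cheese only: max(1009/194, 37/14) = 5.201 servings → $4.68.
lentils + cottage cheese with both tight: 1.572 servings and 1.295 servings → $2.66.
Cheapest feasible corner: $2.66.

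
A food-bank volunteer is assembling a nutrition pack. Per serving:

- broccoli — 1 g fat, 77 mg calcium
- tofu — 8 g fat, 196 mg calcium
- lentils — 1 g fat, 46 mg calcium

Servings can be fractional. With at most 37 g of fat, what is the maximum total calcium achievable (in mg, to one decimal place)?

Calcium per g fat: broccoli 77, lentils 46, tofu 24.5.
With no serving limits, spend the whole fat allowance on broccoli: 37 g / 1 g × 77 mg = 2849.0 mg.

2849.0 mg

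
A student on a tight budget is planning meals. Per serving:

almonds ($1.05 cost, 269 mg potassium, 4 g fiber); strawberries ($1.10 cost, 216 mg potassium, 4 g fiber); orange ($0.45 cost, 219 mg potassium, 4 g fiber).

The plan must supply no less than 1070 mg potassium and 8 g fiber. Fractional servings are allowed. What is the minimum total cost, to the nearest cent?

$2.20

almonds only: max(1070/269, 8/4) = 3.978 servings → $4.18.
strawberries only: max(1070/216, 8/4) = 4.954 servings → $5.45.
orange only: max(1070/219, 8/4) = 4.886 servings → $2.20.
almonds + strawberries: the both-tight solution has a negative serving — not a feasible corner.
almonds + orange: the both-tight solution has a negative serving — not a feasible corner.
strawberries + orange: intersection lies outside the first quadrant.
Cheapest feasible corner: $2.20.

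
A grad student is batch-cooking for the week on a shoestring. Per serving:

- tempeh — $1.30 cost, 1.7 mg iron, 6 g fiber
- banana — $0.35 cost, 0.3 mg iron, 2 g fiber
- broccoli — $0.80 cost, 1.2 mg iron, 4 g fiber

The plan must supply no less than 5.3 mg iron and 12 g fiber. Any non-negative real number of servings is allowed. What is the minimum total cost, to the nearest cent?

Two binding constraints pin down two serving amounts, so the optimal mix uses at most two foods. The candidates are each food alone (scaled to the tighter of iron/fiber) and each pair with both constraints tight.
tempeh only: max(5.3/1.7, 12/6) = 3.118 servings → $4.05.
banana only: max(5.3/0.3, 12/2) = 17.67 servings → $6.18.
broccoli only: max(5.3/1.2, 12/4) = 4.417 servings → $3.53.
tempeh + banana: intersection lies outside the first quadrant.
tempeh + broccoli: the both-tight solution has a negative serving — not a feasible corner.
banana + broccoli with both targets exact would need a negative amount; discard.
The minimum over all feasible corners is $3.53.

$3.53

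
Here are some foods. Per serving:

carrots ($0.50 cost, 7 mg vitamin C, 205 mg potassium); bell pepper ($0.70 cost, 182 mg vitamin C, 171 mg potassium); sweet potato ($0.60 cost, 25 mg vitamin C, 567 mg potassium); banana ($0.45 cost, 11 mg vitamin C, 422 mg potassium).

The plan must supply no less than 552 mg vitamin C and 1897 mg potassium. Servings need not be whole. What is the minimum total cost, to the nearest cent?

$3.40

For a min-cost LP with two ≥-constraints, a basic feasible solution has at most two positive variables.
carrots only: max(552/7, 1897/205) = 78.86 servings → $39.43.
bell pepper only: max(552/182, 1897/171) = 11.09 servings → $7.77.
sweet potato only: max(552/25, 1897/567) = 22.08 servings → $13.25.
banana only: max(552/11, 1897/422) = 50.18 servings → $22.58.
carrots + bell pepper with both tight: 6.947 servings and 2.766 servings → $5.41.
carrots + sweet potato: the both-tight solution has a negative serving — not a feasible corner.
carrots + banana: the both-tight solution has a negative serving — not a feasible corner.
bell pepper + sweet potato with both tight: 2.685 servings and 2.536 servings → $3.40.
bell pepper + banana with both tight: 2.831 servings and 3.348 servings → $3.49.
sweet potato + banana: the both-tight solution has a negative serving — not a feasible corner.
Cheapest feasible corner: $3.40.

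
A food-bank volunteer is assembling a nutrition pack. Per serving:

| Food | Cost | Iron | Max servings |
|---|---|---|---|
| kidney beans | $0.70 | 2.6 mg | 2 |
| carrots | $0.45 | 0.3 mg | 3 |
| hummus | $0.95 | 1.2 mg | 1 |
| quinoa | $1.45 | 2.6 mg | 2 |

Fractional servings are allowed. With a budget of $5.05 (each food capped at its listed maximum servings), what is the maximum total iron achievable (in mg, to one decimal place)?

Iron per dollar: kidney beans 3.714, quinoa 1.793, hummus 1.263, carrots 0.6667.
Take 2 servings of kidney beans: spends $1.40, +5.2 mg iron (running total 5.2 mg).
Take 2 servings of quinoa: spends $2.90, +5.2 mg iron (running total 10.4 mg).
Take 0.7895 servings of hummus: spends $0.75, +0.9 mg iron (running total 11.3 mg).
Greedy by best ratio exhausts the cost allowance optimally: 11.3 mg.

11.3 mg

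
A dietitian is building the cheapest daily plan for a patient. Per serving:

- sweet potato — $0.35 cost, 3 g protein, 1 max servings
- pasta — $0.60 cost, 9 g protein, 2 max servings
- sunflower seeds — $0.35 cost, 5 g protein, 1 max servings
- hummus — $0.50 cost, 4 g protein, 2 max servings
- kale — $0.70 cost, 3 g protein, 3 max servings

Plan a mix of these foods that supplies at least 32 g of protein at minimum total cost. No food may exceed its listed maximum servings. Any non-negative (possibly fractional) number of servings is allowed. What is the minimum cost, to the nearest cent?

$2.65

Cost per g of protein: pasta $0.0667, sunflower seeds $0.0700, sweet potato $0.1167, hummus $0.1250, kale $0.2333.
Take 2 servings of pasta: +18.0 g protein for $1.20 (total $1.20, still need 14.0 g).
Take 1 serving of sunflower seeds: +5.0 g protein for $0.35 (total $1.55, still need 9.0 g).
Take 1 serving of sweet potato: +3.0 g protein for $0.35 (total $1.90, still need 6.0 g).
Take 1.5 servings of hummus: +6.0 g protein for $0.75 (total $2.65, still need 0.0 g).
Filling from the cheapest source first is optimal under one linear minimum: $2.65.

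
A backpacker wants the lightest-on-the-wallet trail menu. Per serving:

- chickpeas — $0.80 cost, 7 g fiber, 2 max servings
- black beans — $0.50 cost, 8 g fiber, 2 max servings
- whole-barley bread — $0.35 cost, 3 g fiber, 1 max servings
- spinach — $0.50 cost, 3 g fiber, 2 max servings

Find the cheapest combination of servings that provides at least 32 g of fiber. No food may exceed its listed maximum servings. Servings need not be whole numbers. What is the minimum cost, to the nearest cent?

Cost per g of fiber: black beans $0.0625, chickpeas $0.1143, whole-barley bread $0.1167, spinach $0.1667.
Take 2 servings of black beans: +16.0 g fiber for $1.00 (total $1.00, still need 16.0 g).
Take 2 servings of chickpeas: +14.0 g fiber for $1.60 (total $2.60, still need 2.0 g).
Take 0.6667 servings of whole-barley bread: +2.0 g fiber for $0.23 (total $2.83, still need 0.0 g).
Filling from the cheapest source first is optimal under one linear minimum: $2.83.

$2.83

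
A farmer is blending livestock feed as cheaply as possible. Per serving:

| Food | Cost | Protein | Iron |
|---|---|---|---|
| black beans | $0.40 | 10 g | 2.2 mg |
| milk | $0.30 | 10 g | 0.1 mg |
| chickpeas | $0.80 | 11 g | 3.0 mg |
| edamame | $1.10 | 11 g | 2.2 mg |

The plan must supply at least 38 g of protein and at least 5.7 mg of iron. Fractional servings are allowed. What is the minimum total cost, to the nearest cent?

At the optimum either one food covers both requirements or two foods hit both targets exactly; no other combination can be cheaper.
black beans only: max(38/10, 5.7/2.2) = 3.8 servings → $1.52.
milk only: max(38/10, 5.7/0.1) = 57 servings → $17.10.
chickpeas only: max(38/11, 5.7/3.0) = 3.455 servings → $2.76.
edamame only: max(38/11, 5.7/2.2) = 3.455 servings → $3.80.
black beans + milk with both tight: 2.533 servings and 1.267 servings → $1.39.
black beans + chickpeas with both targets exact would need a negative amount; discard.
black beans + edamame with both targets exact would need a negative amount; discard.
milk + chickpeas with both tight: 1.775 servings and 1.841 servings → $2.01.
milk + edamame with both tight: 1 serving and 2.545 servings → $3.10.
chickpeas + edamame: intersection lies outside the first quadrant.
The minimum over all feasible corners is $1.39.

$1.39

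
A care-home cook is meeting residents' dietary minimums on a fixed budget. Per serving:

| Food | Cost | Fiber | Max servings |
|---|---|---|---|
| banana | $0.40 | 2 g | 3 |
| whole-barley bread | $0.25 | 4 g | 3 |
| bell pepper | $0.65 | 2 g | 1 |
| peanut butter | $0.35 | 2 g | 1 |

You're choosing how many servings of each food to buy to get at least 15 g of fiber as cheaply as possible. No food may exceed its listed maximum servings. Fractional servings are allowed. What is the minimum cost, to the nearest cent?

$1.30

Cost per g of fiber: whole-barley bread $0.0625, peanut butter $0.1750, banana $0.2000, bell pepper $0.3250.
Take 3 servings of whole-barley bread: +12.0 g fiber for $0.75 (total $0.75, still need 3.0 g).
Take 1 serving of peanut butter: +2.0 g fiber for $0.35 (total $1.10, still need 1.0 g).
Take 0.5 servings of banana: +1.0 g fiber for $0.20 (total $1.30, still need 0.0 g).
Filling from the cheapest source first is optimal under one linear minimum: $1.30.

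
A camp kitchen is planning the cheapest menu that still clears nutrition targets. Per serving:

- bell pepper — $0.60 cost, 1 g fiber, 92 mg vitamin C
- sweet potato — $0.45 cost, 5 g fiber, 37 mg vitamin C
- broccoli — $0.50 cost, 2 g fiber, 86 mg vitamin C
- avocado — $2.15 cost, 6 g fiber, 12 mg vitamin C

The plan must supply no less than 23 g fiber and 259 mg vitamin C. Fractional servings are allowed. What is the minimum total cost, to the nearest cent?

With two linear requirements the optimum uses one or two foods; enumerate the corners.
bell pepper only: max(23/1, 259/92) = 23 servings → $13.80.
sweet potato only: max(23/5, 259/37) = 7 servings → $3.15.
broccoli only: max(23/2, 259/86) = 11.5 servings → $5.75.
avocado only: max(23/6, 259/12) = 21.58 servings → $46.40.
bell pepper + sweet potato with both tight: 1.05 servings and 4.39 servings → $2.61.
bell pepper + broccoli: intersection lies outside the first quadrant.
bell pepper + avocado with both tight: 2.367 servings and 3.439 servings → $8.81.
sweet potato + broccoli with both tight: 4.101 servings and 1.247 servings → $2.47.
sweet potato + avocado with both targets exact would need a negative amount; discard.
broccoli + avocado with both tight: 2.598 servings and 2.967 servings → $7.68.
So the least-cost plan costs $2.47.

$2.47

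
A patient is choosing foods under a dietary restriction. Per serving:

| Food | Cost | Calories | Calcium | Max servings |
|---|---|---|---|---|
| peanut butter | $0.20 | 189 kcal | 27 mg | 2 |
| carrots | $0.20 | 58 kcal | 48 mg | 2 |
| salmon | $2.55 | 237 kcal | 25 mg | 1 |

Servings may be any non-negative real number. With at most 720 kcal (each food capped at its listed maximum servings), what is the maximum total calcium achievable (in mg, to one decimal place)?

Calcium per kcal: carrots 0.8276, peanut butter 0.1429, salmon 0.1055.
Take 2 servings of carrots: uses 116 kcal, +96.0 mg calcium (running total 96.0 mg).
Take 2 servings of peanut butter: uses 378 kcal, +54.0 mg calcium (running total 150.0 mg).
Take 0.9536 servings of salmon: uses 226 kcal, +23.8 mg calcium (running total 173.8 mg).
Filling greedily by calcium-per-kcal is optimal for one linear limit, giving 173.8 mg.

173.8 mg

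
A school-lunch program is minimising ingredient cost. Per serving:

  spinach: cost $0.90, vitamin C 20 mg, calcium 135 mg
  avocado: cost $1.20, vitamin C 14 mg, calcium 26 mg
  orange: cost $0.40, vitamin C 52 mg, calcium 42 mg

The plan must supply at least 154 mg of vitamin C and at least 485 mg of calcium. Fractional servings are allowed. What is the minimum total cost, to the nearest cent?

An LP optimum is at a vertex; with two nutrient constraints at most two foods are used. Check each candidate.
spinach only: max(154/20, 485/135) = 7.7 servings → $6.93.
avocado only: max(154/14, 485/26) = 18.65 servings → $22.38.
orange only: max(154/52, 485/42) = 11.55 servings → $4.62.
spinach + avocado with both tight: 2.034 servings and 8.095 servings → $11.54.
spinach + orange with both tight: 3.034 servings and 1.794 servings → $3.45.
avocado + orange with both targets exact would need a negative amount; discard.
So the least-cost plan costs $3.45.

$3.45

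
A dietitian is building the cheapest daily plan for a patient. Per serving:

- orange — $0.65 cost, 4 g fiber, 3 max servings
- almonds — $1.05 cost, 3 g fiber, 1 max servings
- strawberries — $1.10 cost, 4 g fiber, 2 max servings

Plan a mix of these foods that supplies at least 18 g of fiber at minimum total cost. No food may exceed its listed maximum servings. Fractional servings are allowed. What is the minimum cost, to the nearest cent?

Cost per g of fiber: orange $0.1625, strawberries $0.2750, almonds $0.3500.
Take 3 servings of orange: +12.0 g fiber for $1.95 (total $1.95, still need 6.0 g).
Take 1.5 servings of strawberries: +6.0 g fiber for $1.65 (total $3.60, still need 0.0 g).
Greedy by cheapest-per-g is optimal for a single linear constraint, so the minimum cost is $3.60.

$3.60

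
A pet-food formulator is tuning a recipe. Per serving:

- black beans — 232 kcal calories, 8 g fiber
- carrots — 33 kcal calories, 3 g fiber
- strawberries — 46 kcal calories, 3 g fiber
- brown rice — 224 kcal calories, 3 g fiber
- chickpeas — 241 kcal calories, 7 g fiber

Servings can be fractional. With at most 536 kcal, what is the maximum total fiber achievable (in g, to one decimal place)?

Fiber per kcal: carrots 0.09091, strawberries 0.06522, black beans 0.03448, chickpeas 0.02905, brown rice 0.01339.
With no serving limits, spend the whole calories allowance on carrots: 536 kcal / 33 kcal × 3 g = 48.7 g.

48.7 g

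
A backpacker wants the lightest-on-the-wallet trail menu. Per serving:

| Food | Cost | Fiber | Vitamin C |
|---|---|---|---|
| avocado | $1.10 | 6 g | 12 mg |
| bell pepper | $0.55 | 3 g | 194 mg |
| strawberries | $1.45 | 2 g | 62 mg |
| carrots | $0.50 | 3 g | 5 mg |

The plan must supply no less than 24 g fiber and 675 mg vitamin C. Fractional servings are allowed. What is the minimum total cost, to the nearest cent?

The cheapest plan sits at a corner of the feasible region — with two constraints it uses at most two foods.
avocado only: max(24/6, 675/12) = 56.25 servings → $61.88.
bell pepper only: max(24/3, 675/194) = 8 servings → $4.40.
strawberries only: max(24/2, 675/62) = 12 servings → $17.40.
carrots only: max(24/3, 675/5) = 135 servings → $67.50.
avocado + bell pepper with both tight: 2.332 servings and 3.335 servings → $4.40.
avocado + strawberries with both tight: 0.3966 servings and 10.81 servings → $16.11.
avocado + carrots: intersection lies outside the first quadrant.
bell pepper + strawberries: the both-tight solution has a negative serving — not a feasible corner.
bell pepper + carrots with both tight: 3.36 servings and 4.64 servings → $4.17.
strawberries + carrots with both tight: 10.82 servings and 0.7841 servings → $16.09.
The minimum over all feasible corners is $4.17.

$4.17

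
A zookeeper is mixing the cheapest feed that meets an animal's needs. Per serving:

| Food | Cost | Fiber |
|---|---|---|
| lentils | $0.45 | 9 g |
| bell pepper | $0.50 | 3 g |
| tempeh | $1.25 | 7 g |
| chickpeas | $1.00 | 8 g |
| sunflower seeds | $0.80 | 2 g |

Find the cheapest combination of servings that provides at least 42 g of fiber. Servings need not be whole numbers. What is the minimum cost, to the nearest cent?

Cost per g of fiber: lentils $0.0500, chickpeas $0.1250, bell pepper $0.1667, tempeh $0.1786, sunflower seeds $0.4000.
With no serving limits, use only lentils: 42 g / 9 g = 4.667 servings × $0.45 = $2.10.

$2.10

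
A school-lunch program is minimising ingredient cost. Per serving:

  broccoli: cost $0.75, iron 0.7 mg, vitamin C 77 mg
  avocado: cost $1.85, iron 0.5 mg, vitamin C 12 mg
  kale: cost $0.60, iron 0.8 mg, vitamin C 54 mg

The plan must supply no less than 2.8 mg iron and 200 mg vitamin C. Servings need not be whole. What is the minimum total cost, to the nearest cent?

With two linear requirements the optimum uses one or two foods; enumerate the corners.
broccoli only: max(2.8/0.7, 200/77) = 4 servings → $3.00.
avocado only: max(2.8/0.5, 200/12) = 16.67 servings → $30.83.
kale only: max(2.8/0.8, 200/54) = 3.704 servings → $2.22.
broccoli + avocado with both tight: 2.206 servings and 2.512 servings → $6.30.
broccoli + kale with both tight: 0.3697 servings and 3.176 servings → $2.18.
avocado + kale with both targets exact would need a negative amount; discard.
So the least-cost plan costs $2.18.

$2.18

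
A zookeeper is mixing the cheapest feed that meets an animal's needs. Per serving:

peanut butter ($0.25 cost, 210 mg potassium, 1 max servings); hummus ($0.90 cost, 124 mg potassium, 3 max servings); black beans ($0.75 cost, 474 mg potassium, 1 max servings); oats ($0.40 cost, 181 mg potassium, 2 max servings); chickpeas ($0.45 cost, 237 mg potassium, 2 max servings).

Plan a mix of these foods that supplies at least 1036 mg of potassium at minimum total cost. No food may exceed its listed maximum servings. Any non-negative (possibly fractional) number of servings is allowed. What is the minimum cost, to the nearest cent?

$1.67

Cost per mg of potassium: peanut butter $0.0012, black beans $0.0016, chickpeas $0.0019, oats $0.0022, hummus $0.0073.
Take 1 serving of peanut butter: +210.0 mg potassium for $0.25 (total $0.25, still need 826.0 mg).
Take 1 serving of black beans: +474.0 mg potassium for $0.75 (total $1.00, still need 352.0 mg).
Take 1.485 servings of chickpeas: +352.0 mg potassium for $0.67 (total $1.67, still need 0.0 mg).
Greedy by cheapest-per-mg is optimal for a single linear constraint, so the minimum cost is $1.67.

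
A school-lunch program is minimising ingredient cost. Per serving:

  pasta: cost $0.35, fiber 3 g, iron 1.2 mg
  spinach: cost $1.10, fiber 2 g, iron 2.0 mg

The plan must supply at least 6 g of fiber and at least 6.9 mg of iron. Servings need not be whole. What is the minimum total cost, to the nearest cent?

$2.01

For a min-cost LP with two ≥-constraints, a basic feasible solution has at most two positive variables.
pasta only: max(6/3, 6.9/1.2) = 5.75 servings → $2.01.
spinach only: max(6/2, 6.9/2.0) = 3.45 servings → $3.79.
pasta + spinach with both targets exact would need a negative amount; discard.
Cheapest feasible corner: $2.01.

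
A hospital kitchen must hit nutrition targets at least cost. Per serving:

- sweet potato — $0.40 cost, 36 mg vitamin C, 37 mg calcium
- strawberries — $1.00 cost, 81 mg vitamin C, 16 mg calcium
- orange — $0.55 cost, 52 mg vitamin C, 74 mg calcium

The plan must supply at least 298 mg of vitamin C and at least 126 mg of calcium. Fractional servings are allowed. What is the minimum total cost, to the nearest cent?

$3.15

At the optimum either one food covers both requirements or two foods hit both targets exactly; no other combination can be cheaper.
sweet potato only: max(298/36, 126/37) = 8.278 servings → $3.31.
strawberries only: max(298/81, 126/16) = 7.875 servings → $7.88.
orange only: max(298/52, 126/74) = 5.731 servings → $3.15.
sweet potato + strawberries with both tight: 2.246 servings and 2.681 servings → $3.58.
sweet potato + orange with both targets exact would need a negative amount; discard.
strawberries + orange with both tight: 3.003 servings and 1.053 servings → $3.58.
So the least-cost plan costs $3.15.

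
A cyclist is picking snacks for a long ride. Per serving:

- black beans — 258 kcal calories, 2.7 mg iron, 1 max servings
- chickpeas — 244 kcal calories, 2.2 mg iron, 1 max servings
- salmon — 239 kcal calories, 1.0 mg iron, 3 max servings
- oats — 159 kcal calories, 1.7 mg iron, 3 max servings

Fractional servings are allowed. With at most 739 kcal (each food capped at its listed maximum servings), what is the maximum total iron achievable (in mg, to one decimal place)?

Iron per kcal: oats 0.01069, black beans 0.01047, chickpeas 0.009016, salmon 0.004184.
Take 3 servings of oats: uses 477 kcal, +5.1 mg iron (running total 5.1 mg).
Take 1 serving of black beans: uses 258 kcal, +2.7 mg iron (running total 7.8 mg).
Take 0.01639 servings of chickpeas: uses 4 kcal, +0.0 mg iron (running total 7.8 mg).
Greedy by best ratio exhausts the calories allowance optimally: 7.8 mg.

7.8 mg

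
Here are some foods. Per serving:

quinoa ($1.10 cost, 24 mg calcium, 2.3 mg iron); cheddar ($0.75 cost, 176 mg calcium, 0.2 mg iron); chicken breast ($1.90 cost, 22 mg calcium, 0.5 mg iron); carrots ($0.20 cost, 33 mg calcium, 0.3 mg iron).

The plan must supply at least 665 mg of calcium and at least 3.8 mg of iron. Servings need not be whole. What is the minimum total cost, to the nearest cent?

$3.52

An LP optimum is at a vertex; with two nutrient constraints at most two foods are used. Check each candidate.
quinoa only: max(665/24, 3.8/2.3) = 27.71 servings → $30.48.
cheddar only: max(665/176, 3.8/0.2) = 19 servings → $14.25.
chicken breast only: max(665/22, 3.8/0.5) = 30.23 servings → $57.43.
carrots only: max(665/33, 3.8/0.3) = 20.15 servings → $4.03.
quinoa + cheddar with both tight: 1.339 servings and 3.596 servings → $4.17.
quinoa + chicken breast: intersection lies outside the first quadrant.
quinoa + carrots: intersection lies outside the first quadrant.
cheddar + chicken breast with both tight: 2.977 servings and 6.409 servings → $14.41.
cheddar + carrots with both tight: 1.604 servings and 11.6 servings → $3.52.
chicken breast + carrots: the both-tight solution has a negative serving — not a feasible corner.
Cheapest feasible corner: $3.52.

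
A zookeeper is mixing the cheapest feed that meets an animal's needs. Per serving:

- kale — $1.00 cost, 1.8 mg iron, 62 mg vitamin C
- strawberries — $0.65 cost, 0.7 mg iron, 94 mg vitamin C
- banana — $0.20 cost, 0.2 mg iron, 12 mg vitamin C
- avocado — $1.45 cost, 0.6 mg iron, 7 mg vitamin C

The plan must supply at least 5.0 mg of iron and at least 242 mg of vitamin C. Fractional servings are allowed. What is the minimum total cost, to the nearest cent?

At the optimum either one food covers both requirements or two foods hit both targets exactly; no other combination can be cheaper.
kale only: max(5.0/1.8, 242/62) = 3.903 servings → $3.90.
strawberries only: max(5.0/0.7, 242/94) = 7.143 servings → $4.64.
banana only: max(5.0/0.2, 242/12) = 25 servings → $5.00.
avocado only: max(5.0/0.6, 242/7) = 34.57 servings → $50.13.
kale + strawberries with both tight: 2.39 servings and 0.9984 servings → $3.04.
kale + banana with both tight: 1.261 servings and 13.65 servings → $3.99.
kale + avocado with both targets exact would need a negative amount; discard.
strawberries + banana: intersection lies outside the first quadrant.
strawberries + avocado with both tight: 2.14 servings and 5.837 servings → $9.85.
banana + avocado with both tight: 19 servings and 2 servings → $6.70.
Cheapest feasible corner: $3.04.

$3.04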